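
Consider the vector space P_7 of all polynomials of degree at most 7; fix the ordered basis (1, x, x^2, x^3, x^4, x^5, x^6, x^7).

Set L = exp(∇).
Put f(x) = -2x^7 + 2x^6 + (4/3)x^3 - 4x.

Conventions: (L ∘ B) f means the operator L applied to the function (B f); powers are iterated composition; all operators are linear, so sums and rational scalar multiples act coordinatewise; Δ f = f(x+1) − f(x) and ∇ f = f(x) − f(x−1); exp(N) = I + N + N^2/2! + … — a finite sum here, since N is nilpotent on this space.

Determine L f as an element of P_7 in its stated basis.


order-1 term: -14x^6 + 54x^5 - 100x^4 + 110x^3 - 68x^2 + 22x - 20/3
order-2 term: -42x^5 + 240x^4 - 610x^3 + 840x^2 - 610x + 184
order-3 term: -70x^4 + 460x^3 - 1230x^2 + 1560x - 2342/3
order-4 term: -70x^3 + 450x^2 - 1030x + 830
order-5 term: -42x^2 + 222x - 310
order-6 term: -14x + 44
order-7 term: -2
the series for exp(∇) f terminates at order 7
exp(∇) f = -2x^7 - 12x^6 + 12x^5 + 70x^4 - (326/3)x^3 - 50x^2 + 146x - 124/3

the image equals g(x) = -2x^7 - 12x^6 + 12x^5 + 70x^4 - (326/3)x^3 - 50x^2 + 146x - 124/3


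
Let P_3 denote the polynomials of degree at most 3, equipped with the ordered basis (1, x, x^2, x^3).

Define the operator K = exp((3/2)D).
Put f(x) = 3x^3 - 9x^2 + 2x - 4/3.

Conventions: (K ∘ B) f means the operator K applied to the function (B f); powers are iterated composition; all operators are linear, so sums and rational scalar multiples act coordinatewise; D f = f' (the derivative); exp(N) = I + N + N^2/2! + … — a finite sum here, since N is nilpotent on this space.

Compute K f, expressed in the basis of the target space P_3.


the result is g(x) = 3x^3 + (9/2)x^2 - (19/4)x - 203/24

order-1 term: (27/2)x^2 - 27x + 3
order-2 term: (81/4)x - 81/4
order-3 term: 81/8
the series for exp((3/2)D) f terminates at order 3
exp((3/2)D) f = 3x^3 + (9/2)x^2 - (19/4)x - 203/24


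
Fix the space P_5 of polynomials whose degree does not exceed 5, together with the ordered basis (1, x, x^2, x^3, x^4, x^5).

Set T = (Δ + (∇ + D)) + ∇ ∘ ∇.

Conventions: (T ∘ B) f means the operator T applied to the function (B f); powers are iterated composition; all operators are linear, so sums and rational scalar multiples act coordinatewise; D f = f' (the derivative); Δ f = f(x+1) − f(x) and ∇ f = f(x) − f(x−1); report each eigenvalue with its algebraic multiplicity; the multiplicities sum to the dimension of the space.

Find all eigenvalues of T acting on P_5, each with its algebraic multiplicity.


image of 1: 0
image of x: 3
image of x^2: 6x + 2
image of x^3: 9x^2 + 6x - 4
image of x^4: 12x^3 + 12x^2 - 16x + 14
image of x^5: 15x^4 + 20x^3 - 40x^2 + 70x - 28
the matrix is upper triangular; its diagonal is (0, 0, 0, 0, 0, 0)
for a triangular matrix the eigenvalues are the diagonal entries, with algebraic multiplicity their repetition count

λ = 0 (multiplicity 6)


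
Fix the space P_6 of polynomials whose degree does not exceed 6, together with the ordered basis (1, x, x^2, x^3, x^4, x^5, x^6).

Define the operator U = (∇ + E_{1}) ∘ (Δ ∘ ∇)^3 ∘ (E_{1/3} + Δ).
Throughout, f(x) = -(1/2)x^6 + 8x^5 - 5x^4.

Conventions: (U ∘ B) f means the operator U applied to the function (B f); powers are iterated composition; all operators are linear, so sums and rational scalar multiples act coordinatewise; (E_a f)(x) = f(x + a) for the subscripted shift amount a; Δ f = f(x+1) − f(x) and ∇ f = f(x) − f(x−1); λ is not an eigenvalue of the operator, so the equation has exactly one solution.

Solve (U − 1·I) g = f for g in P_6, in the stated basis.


g(x) = (1/2)x^6 - 8x^5 + 5x^4 + 360

write g with unknown coordinates in the stated basis and equate coefficients in (U − 1·I) g = f
solving from the highest basis element down gives g = (1/2)x^6 - 8x^5 + 5x^4 + 360
check: U g = 360
so U g − 1·g = -(1/2)x^6 + 8x^5 - 5x^4 = f ✓


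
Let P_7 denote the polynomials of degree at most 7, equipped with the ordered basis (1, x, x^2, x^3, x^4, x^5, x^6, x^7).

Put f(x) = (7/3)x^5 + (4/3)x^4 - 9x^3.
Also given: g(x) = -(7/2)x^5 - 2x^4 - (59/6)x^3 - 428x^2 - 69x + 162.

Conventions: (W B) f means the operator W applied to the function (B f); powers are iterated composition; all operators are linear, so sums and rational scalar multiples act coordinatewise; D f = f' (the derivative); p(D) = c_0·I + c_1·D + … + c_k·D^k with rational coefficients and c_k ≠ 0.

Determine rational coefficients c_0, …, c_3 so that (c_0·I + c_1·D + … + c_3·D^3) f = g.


D^0 f = (7/3)x^5 + (4/3)x^4 - 9x^3
D^1 f = (35/3)x^4 + (16/3)x^3 - 27x^2
D^2 f = (140/3)x^3 + 16x^2 - 54x
D^3 f = 140x^2 + 32x - 54
matching coefficients of g against c_0 f + c_1 Df + … from the top degree down determines the c_i
solution: c_0 = -3/2, c_1 = 0, c_2 = -1/2, c_3 = -3

c_0 = -3/2, c_1 = 0, c_2 = -1/2, c_3 = -3


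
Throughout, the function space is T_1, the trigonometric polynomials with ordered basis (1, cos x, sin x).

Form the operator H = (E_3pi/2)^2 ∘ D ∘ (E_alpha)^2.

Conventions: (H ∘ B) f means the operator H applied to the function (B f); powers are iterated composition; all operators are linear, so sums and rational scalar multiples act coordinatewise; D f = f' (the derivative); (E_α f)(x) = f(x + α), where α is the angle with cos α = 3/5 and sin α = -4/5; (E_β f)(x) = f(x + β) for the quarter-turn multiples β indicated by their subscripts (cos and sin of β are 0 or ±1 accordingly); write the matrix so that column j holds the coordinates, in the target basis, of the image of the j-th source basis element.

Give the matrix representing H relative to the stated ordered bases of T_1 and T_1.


image of 1: 0
image of cos x: -(24/25)cos x - (7/25)sin x
image of sin x: (7/25)cos x - (24/25)sin x
each image's coordinates form column j of the matrix

the matrix is [[0, 0, 0]; [0, -24/25, 7/25]; [0, -7/25, -24/25]] (rows listed top to bottom)


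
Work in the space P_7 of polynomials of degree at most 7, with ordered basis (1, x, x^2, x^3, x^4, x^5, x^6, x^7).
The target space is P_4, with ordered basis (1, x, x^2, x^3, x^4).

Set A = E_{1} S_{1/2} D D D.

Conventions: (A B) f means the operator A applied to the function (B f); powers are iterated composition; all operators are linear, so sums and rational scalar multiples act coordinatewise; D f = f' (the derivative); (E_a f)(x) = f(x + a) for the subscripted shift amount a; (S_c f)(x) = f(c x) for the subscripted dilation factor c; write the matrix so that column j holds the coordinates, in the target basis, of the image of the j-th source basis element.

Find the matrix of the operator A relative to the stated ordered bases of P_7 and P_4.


image of 1: 0
image of x: 0
image of x^2: 0
image of x^3: 6
image of x^4: 12x + 12
image of x^5: 15x^2 + 30x + 15
image of x^6: 15x^3 + 45x^2 + 45x + 15
image of x^7: (105/8)x^4 + (105/2)x^3 + (315/4)x^2 + (105/2)x + 105/8
each image's coordinates form column j of the matrix

the matrix is [[0, 0, 0, 6, 12, 15, 15, 105/8]; [0, 0, 0, 0, 12, 30, 45, 105/2]; [0, 0, 0, 0, 0, 15, 45, 315/4]; [0, 0, 0, 0, 0, 0, 15, 105/2]; [0, 0, 0, 0, 0, 0, 0, 105/8]] (rows listed top to bottom)


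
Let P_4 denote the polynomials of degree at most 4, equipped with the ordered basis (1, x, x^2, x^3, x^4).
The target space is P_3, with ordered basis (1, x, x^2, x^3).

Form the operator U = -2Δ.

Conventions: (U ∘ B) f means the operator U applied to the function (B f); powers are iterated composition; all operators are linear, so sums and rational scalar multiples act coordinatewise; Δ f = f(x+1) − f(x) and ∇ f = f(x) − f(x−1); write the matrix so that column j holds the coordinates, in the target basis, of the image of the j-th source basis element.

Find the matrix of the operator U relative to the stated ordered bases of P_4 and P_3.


image of 1: 0
image of x: -2
image of x^2: -4x - 2
image of x^3: -6x^2 - 6x - 2
image of x^4: -8x^3 - 12x^2 - 8x - 2
each image's coordinates form column j of the matrix

the matrix is [[0, -2, -2, -2, -2]; [0, 0, -4, -6, -8]; [0, 0, 0, -6, -12]; [0, 0, 0, 0, -8]] (rows listed top to bottom)


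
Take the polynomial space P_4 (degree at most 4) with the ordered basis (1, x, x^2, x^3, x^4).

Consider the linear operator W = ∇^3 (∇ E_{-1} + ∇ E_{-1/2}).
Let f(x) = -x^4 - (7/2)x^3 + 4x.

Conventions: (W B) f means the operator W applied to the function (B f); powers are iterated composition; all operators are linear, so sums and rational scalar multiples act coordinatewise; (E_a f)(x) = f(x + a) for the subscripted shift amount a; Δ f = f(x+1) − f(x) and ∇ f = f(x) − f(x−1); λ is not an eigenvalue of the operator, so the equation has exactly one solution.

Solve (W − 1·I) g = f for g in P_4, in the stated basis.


the image equals g(x) = x^4 + (7/2)x^3 - 4x + 48

write g with unknown coordinates in the stated basis and equate coefficients in (W − 1·I) g = f
solving from the highest basis element down gives g = x^4 + (7/2)x^3 - 4x + 48
check: W g = 48
so W g − 1·g = -x^4 - (7/2)x^3 + 4x = f ✓


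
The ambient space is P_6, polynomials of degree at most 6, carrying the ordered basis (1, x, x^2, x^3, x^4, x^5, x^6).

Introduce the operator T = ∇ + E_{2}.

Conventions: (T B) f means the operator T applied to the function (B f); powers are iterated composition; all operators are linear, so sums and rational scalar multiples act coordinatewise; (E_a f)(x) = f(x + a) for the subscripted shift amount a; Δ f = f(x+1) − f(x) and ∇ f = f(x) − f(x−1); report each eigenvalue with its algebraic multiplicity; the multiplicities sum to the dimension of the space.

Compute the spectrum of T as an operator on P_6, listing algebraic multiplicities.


λ = 1 (multiplicity 7)

image of 1: 1
image of x: x + 3
image of x^2: x^2 + 6x + 3
image of x^3: x^3 + 9x^2 + 9x + 9
image of x^4: x^4 + 12x^3 + 18x^2 + 36x + 15
image of x^5: x^5 + 15x^4 + 30x^3 + 90x^2 + 75x + 33
image of x^6: x^6 + 18x^5 + 45x^4 + 180x^3 + 225x^2 + 198x + 63
the matrix is upper triangular; its diagonal is (1, 1, 1, 1, 1, 1, 1)
for a triangular matrix the eigenvalues are the diagonal entries, with algebraic multiplicity their repetition count


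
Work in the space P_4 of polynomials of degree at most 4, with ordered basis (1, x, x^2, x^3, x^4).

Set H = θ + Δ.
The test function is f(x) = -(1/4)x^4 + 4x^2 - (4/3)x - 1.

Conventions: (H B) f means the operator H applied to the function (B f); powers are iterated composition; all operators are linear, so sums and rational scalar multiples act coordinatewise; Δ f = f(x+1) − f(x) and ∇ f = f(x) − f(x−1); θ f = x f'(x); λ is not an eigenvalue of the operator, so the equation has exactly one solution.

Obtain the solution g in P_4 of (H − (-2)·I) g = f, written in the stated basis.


g(x) = -(1/24)x^4 + (1/30)x^3 + (83/80)x^2 - (401/360)x - 659/1440

write g with unknown coordinates in the stated basis and equate coefficients in (H − (-2)·I) g = f
solving from the highest basis element down gives g = -(1/24)x^4 + (1/30)x^3 + (83/80)x^2 - (401/360)x - 659/1440
check: H g = -(1/6)x^4 - (1/15)x^3 + (77/40)x^2 + (161/180)x - 61/720
so H g − (-2)·g = -(1/4)x^4 + 4x^2 - (4/3)x - 1 = f ✓


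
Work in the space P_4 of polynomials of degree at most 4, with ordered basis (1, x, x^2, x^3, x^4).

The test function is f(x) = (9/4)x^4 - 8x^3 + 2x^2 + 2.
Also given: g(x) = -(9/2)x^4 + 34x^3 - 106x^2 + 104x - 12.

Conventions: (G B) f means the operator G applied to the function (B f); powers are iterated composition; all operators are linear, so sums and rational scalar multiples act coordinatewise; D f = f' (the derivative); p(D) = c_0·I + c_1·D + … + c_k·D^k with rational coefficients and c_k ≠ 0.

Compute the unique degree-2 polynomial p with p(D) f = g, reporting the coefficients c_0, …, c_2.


p(D) = -2·I + 2·D − 2·D^2, i.e. c_0 = -2, c_1 = 2, c_2 = -2

D^0 f = (9/4)x^4 - 8x^3 + 2x^2 + 2
D^1 f = 9x^3 - 24x^2 + 4x
D^2 f = 27x^2 - 48x + 4
matching coefficients of g against c_0 f + c_1 Df + … from the top degree down determines the c_i
solution: c_0 = -2, c_1 = 2, c_2 = -2


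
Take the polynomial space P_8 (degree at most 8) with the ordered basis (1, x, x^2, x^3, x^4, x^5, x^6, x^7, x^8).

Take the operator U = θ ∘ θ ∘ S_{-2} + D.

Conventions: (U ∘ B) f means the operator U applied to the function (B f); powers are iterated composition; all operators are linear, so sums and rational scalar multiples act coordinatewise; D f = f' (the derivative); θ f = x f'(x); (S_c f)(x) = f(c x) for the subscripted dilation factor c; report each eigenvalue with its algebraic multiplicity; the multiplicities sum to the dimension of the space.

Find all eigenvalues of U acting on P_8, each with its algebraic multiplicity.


λ = -6272 (multiplicity 1), λ = -800 (multiplicity 1), λ = -72 (multiplicity 1), λ = -2 (multiplicity 1), λ = 0 (multiplicity 1), λ = 16 (multiplicity 1), λ = 256 (multiplicity 1), λ = 2304 (multiplicity 1), λ = 16384 (multiplicity 1)

image of 1: 0
image of x: -2x + 1
image of x^2: 16x^2 + 2x
image of x^3: -72x^3 + 3x^2
image of x^4: 256x^4 + 4x^3
image of x^5: -800x^5 + 5x^4
image of x^6: 2304x^6 + 6x^5
image of x^7: -6272x^7 + 7x^6
image of x^8: 16384x^8 + 8x^7
the matrix is upper triangular; its diagonal is (0, -2, 16, -72, 256, -800, 2304, -6272, 16384)
for a triangular matrix the eigenvalues are the diagonal entries, with algebraic multiplicity their repetition count


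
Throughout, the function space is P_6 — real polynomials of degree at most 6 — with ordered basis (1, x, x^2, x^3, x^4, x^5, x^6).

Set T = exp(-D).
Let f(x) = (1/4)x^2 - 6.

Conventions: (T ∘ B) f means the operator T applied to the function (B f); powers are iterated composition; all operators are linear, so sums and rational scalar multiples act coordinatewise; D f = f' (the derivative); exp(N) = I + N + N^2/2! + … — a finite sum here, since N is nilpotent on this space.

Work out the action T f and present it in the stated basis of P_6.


g(x) = (1/4)x^2 - (1/2)x - 23/4

order-1 term: -(1/2)x
order-2 term: 1/4
the series for exp(-D) f terminates at order 2
exp(-D) f = (1/4)x^2 - (1/2)x - 23/4


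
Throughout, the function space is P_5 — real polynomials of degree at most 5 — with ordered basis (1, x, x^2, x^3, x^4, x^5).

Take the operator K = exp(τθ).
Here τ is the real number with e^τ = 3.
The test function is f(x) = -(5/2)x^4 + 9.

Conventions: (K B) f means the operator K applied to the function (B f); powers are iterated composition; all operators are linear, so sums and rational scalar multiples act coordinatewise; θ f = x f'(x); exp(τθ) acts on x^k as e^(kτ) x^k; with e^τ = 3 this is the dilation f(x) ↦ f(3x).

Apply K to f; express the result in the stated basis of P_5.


exp(τθ) x^k = e^(kτ) x^k; with e^τ = 3 this sends x^k to 3^k x^k
x^4 ↦ 81 x^4
applying this coordinatewise to f: exp(τθ) f = -(405/2)x^4 + 9

the image equals g(x) = -(405/2)x^4 + 9


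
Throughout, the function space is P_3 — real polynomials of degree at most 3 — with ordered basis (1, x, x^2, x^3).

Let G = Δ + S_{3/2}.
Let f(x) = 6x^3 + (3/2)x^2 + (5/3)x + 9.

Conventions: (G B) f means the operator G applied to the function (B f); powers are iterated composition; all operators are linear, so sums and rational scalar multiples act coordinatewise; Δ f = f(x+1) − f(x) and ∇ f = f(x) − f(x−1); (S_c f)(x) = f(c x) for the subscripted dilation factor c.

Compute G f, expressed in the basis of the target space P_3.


g(x) = (81/4)x^3 + (171/8)x^2 + (47/2)x + 109/6

Δ f = 18x^2 + 21x + 55/6
S_{3/2} f = (81/4)x^3 + (27/8)x^2 + (5/2)x + 9
(Δ + S_{3/2}) f = (81/4)x^3 + (171/8)x^2 + (47/2)x + 109/6


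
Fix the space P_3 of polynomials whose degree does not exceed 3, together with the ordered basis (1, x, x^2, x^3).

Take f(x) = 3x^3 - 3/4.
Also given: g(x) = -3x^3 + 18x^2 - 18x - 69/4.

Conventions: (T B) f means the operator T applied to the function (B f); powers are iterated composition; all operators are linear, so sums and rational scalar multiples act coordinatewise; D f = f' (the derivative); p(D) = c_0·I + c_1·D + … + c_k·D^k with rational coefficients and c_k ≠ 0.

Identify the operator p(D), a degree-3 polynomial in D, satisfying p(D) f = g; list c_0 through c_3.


c_0 = -1, c_1 = 2, c_2 = -1, c_3 = -1

D^0 f = 3x^3 - 3/4
D^1 f = 9x^2
D^2 f = 18x
D^3 f = 18
matching coefficients of g against c_0 f + c_1 Df + … from the top degree down determines the c_i
solution: c_0 = -1, c_1 = 2, c_2 = -1, c_3 = -1


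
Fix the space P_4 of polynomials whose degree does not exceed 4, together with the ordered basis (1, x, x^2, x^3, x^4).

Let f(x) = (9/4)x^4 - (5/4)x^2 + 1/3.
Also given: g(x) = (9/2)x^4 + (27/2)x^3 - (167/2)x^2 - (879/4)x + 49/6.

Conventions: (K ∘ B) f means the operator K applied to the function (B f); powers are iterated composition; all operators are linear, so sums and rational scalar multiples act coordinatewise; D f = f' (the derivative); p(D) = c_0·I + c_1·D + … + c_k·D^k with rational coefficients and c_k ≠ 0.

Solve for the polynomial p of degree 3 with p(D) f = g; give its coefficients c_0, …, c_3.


D^0 f = (9/4)x^4 - (5/4)x^2 + 1/3
D^1 f = 9x^3 - (5/2)x
D^2 f = 27x^2 - 5/2
D^3 f = 54x
matching coefficients of g against c_0 f + c_1 Df + … from the top degree down determines the c_i
solution: c_0 = 2, c_1 = 3/2, c_2 = -3, c_3 = -4

p(D) = 2·I + (3/2)·D − 3·D^2 − 4·D^3, i.e. c_0 = 2, c_1 = 3/2, c_2 = -3, c_3 = -4


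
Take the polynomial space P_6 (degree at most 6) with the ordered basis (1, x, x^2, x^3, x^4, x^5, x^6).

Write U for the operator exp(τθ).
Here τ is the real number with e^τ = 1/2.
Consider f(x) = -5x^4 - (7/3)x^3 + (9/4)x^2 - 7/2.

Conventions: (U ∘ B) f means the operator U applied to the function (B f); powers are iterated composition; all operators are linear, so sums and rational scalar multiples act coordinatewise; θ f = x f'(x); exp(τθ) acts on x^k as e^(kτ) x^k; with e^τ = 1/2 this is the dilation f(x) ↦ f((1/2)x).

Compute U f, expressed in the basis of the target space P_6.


exp(τθ) x^k = e^(kτ) x^k; with e^τ = 1/2 this sends x^k to (1/2)^k x^k
x^2 ↦ 1/4 x^2
x^3 ↦ 1/8 x^3
x^4 ↦ 1/16 x^4
applying this coordinatewise to f: exp(τθ) f = -(5/16)x^4 - (7/24)x^3 + (9/16)x^2 - 7/2

the image equals g(x) = -(5/16)x^4 - (7/24)x^3 + (9/16)x^2 - 7/2


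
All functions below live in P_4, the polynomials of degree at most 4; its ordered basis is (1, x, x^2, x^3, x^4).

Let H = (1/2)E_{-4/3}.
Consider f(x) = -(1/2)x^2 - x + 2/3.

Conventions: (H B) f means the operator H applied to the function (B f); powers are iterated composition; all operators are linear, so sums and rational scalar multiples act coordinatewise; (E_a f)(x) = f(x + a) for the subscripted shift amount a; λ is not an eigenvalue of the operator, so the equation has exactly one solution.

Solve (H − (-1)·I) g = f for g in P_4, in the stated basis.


g(x) = -(1/3)x^2 - (26/27)x + 52/243

write g with unknown coordinates in the stated basis and equate coefficients in (H − (-1)·I) g = f
solving from the highest basis element down gives g = -(1/3)x^2 - (26/27)x + 52/243
check: H g = -(1/6)x^2 - (1/27)x + 110/243
so H g − (-1)·g = -(1/2)x^2 - x + 2/3 = f ✓


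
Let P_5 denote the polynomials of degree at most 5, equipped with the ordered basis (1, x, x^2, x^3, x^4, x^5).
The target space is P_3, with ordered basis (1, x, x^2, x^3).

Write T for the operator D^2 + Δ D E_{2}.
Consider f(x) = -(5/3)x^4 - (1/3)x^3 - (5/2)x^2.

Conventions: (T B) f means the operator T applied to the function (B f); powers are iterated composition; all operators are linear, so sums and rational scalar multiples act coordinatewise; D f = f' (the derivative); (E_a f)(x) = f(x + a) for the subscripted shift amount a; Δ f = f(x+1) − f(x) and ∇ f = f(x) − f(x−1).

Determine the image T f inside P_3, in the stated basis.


D f = -(20/3)x^3 - x^2 - 5x
D D f = -20x^2 - 2x - 5
E_{2} f = -(5/3)x^4 - (41/3)x^3 - (89/2)x^2 - (202/3)x - 118/3
D E_{2} f = -(20/3)x^3 - 41x^2 - 89x - 202/3
Δ D E_{2} f = -20x^2 - 102x - 410/3
(D^2 + Δ D E_{2}) f = -40x^2 - 104x - 425/3

g(x) = -40x^2 - 104x - 425/3


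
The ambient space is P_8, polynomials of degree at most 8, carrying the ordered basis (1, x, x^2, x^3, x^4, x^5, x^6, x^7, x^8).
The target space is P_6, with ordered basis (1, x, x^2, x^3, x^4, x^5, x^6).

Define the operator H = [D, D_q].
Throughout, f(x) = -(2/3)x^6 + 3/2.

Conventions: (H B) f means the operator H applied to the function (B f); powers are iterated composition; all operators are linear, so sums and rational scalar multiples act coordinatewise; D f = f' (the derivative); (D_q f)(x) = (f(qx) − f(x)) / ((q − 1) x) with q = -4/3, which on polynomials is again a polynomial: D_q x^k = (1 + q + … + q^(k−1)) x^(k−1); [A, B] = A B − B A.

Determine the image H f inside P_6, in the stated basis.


D_q f = (962/729)x^5
D D_q f = (4810/729)x^4
D f = -4x^5
D_q D f = -(724/81)x^4
[D, D_q] f = (11326/729)x^4

the image equals g(x) = (11326/729)x^4


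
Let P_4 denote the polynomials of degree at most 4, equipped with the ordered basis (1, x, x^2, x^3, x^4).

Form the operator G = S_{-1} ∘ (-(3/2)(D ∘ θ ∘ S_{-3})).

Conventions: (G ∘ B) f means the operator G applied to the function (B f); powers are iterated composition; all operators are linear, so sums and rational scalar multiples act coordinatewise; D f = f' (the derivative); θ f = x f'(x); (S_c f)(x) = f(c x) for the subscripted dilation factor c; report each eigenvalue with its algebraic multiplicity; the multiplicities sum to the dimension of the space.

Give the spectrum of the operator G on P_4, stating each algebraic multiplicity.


image of 1: 0
image of x: 9/2
image of x^2: 54x
image of x^3: (729/2)x^2
image of x^4: 1944x^3
the matrix is upper triangular; its diagonal is (0, 0, 0, 0, 0)
for a triangular matrix the eigenvalues are the diagonal entries, with algebraic multiplicity their repetition count

λ = 0 (multiplicity 5)


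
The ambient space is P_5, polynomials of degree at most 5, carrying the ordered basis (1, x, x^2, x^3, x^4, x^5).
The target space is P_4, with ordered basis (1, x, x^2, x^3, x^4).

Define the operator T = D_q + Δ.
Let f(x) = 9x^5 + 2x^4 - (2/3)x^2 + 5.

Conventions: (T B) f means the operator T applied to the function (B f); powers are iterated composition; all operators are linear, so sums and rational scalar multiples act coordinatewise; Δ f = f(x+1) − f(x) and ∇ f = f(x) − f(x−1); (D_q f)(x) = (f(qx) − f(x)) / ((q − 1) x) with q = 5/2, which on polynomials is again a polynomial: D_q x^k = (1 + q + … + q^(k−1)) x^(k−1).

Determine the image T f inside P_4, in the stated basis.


D_q f = (9279/16)x^4 + (203/4)x^3 - (7/3)x
Δ f = 45x^4 + 98x^3 + 102x^2 + (155/3)x + 31/3
(D_q + Δ) f = (9999/16)x^4 + (595/4)x^3 + 102x^2 + (148/3)x + 31/3

the image equals g(x) = (9999/16)x^4 + (595/4)x^3 + 102x^2 + (148/3)x + 31/3


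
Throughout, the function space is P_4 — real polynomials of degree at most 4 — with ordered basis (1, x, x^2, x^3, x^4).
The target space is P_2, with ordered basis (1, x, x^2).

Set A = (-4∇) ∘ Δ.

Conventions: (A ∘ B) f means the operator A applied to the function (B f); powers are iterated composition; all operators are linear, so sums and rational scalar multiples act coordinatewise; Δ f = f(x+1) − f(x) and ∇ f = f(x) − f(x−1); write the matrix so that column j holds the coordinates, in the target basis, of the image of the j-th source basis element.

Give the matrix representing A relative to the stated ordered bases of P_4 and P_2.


image of 1: 0
image of x: 0
image of x^2: -8
image of x^3: -24x
image of x^4: -48x^2 - 8
each image's coordinates form column j of the matrix

the matrix is [[0, 0, -8, 0, -8]; [0, 0, 0, -24, 0]; [0, 0, 0, 0, -48]] (rows listed top to bottom)


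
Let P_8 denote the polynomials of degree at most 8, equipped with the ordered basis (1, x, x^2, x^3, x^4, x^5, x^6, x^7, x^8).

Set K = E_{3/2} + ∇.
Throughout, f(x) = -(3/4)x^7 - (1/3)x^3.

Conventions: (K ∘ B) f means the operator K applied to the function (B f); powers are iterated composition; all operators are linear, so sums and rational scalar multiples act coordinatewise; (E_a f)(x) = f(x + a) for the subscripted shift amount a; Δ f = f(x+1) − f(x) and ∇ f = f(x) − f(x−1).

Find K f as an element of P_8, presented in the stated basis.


g(x) = -(3/4)x^7 - (105/8)x^6 - (315/16)x^5 - (3675/32)x^4 - (20539/192)x^3 - (17645/128)x^2 - (14285/256)x - 23075/1536

E_{3/2} f = -(3/4)x^7 - (63/8)x^6 - (567/16)x^5 - (2835/32)x^4 - (25579/192)x^3 - (15501/128)x^2 - (15885/256)x - 7137/512
∇ f = -(21/4)x^6 + (63/4)x^5 - (105/4)x^4 + (105/4)x^3 - (67/4)x^2 + (25/4)x - 13/12
(E_{3/2} + ∇) f = -(3/4)x^7 - (105/8)x^6 - (315/16)x^5 - (3675/32)x^4 - (20539/192)x^3 - (17645/128)x^2 - (14285/256)x - 23075/1536


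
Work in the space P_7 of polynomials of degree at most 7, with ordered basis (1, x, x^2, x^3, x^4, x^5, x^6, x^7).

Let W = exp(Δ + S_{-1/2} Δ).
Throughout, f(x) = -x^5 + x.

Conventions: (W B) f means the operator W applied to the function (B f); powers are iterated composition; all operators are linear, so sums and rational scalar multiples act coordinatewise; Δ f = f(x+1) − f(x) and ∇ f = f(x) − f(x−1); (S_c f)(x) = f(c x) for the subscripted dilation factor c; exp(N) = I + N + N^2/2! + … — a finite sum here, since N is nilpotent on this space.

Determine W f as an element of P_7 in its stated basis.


order-1 term: -(85/16)x^4 - (35/4)x^3 - (25/2)x^2 - (5/2)x
order-2 term: -(595/64)x^3 - (2325/64)x^2 - (145/8)x - 465/16
order-3 term: -(2975/256)x^2 - (2145/128)x - 85/2
order-4 term: -(2975/1024)x - 7265/512
order-5 term: -595/512
the series for exp(Δ + S_{-1/2} Δ) f terminates at order 5
exp(Δ + S_{-1/2} Δ) f = -x^5 - (85/16)x^4 - (1155/64)x^3 - (15475/256)x^2 - (40231/1024)x - 11125/128

g(x) = -x^5 - (85/16)x^4 - (1155/64)x^3 - (15475/256)x^2 - (40231/1024)x - 11125/128


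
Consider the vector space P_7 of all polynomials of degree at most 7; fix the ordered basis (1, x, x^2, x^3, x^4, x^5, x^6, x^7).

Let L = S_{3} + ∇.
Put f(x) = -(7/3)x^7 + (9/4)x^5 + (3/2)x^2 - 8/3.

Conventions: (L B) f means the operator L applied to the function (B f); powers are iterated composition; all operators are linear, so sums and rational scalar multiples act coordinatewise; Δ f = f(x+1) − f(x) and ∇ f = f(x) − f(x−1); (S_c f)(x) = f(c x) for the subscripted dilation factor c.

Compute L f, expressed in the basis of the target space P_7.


S_{3} f = -5103x^7 + (2187/4)x^5 + (27/2)x^2 - 8/3
∇ f = -(49/3)x^6 + 49x^5 - (845/12)x^4 + (355/6)x^3 - (53/2)x^2 + (97/12)x - 19/12
(S_{3} + ∇) f = -5103x^7 - (49/3)x^6 + (2383/4)x^5 - (845/12)x^4 + (355/6)x^3 - 13x^2 + (97/12)x - 17/4

g(x) = -5103x^7 - (49/3)x^6 + (2383/4)x^5 - (845/12)x^4 + (355/6)x^3 - 13x^2 + (97/12)x - 17/4


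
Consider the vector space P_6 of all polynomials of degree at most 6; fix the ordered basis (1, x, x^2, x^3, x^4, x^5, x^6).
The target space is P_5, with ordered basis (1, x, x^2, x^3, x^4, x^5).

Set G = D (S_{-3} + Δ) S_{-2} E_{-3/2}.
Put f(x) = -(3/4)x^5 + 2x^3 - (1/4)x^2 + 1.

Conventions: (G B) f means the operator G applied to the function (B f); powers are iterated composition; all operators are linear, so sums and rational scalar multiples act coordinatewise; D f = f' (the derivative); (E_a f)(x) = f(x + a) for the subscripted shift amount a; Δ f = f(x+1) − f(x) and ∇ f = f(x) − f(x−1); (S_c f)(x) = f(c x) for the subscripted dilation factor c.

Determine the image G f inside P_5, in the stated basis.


E_{-3/2} f = -(3/4)x^5 + (45/8)x^4 - (119/8)x^3 + (257/16)x^2 - (303/64)x - 79/128
S_{-2} E_{-3/2} f = 24x^5 + 90x^4 + 119x^3 + (257/4)x^2 + (303/32)x - 79/128
S_{-3} (S_{-2} E_{-3/2}) f = -5832x^5 + 7290x^4 - 3213x^3 + (2313/4)x^2 - (909/32)x - 79/128
Δ (S_{-2} E_{-3/2}) f = 120x^4 + 600x^3 + 1137x^2 + (1931/2)x + 9815/32
(S_{-3} + Δ) (S_{-2} E_{-3/2}) f = -5832x^5 + 7410x^4 - 2613x^3 + (6861/4)x^2 + (29987/32)x + 39181/128
D (S_{-3} + Δ) (S_{-2} E_{-3/2}) f = -29160x^4 + 29640x^3 - 7839x^2 + (6861/2)x + 29987/32

the image equals g(x) = -29160x^4 + 29640x^3 - 7839x^2 + (6861/2)x + 29987/32


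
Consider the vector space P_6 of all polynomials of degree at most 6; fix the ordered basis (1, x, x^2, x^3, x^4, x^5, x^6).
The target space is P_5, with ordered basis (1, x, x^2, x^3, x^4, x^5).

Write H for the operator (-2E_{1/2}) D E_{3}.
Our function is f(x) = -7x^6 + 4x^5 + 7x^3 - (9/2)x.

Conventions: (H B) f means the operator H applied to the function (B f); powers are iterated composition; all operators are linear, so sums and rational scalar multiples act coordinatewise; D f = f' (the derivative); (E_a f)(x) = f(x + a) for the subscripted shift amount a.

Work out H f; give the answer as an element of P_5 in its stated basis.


g(x) = 84x^5 + 1430x^4 + 9730x^3 + 33033x^2 + (223489/4)x + 300883/8

E_{3} f = -7x^6 - 122x^5 - 885x^4 - 3413x^3 - 7362x^2 - (16803/2)x - 7911/2
D E_{3} f = -42x^5 - 610x^4 - 3540x^3 - 10239x^2 - 14724x - 16803/2
E_{1/2} (D E_{3}) f = -42x^5 - 715x^4 - 4865x^3 - (33033/2)x^2 - (223489/8)x - 300883/16
(-2E_{1/2}) (D E_{3}) f = 84x^5 + 1430x^4 + 9730x^3 + 33033x^2 + (223489/4)x + 300883/8


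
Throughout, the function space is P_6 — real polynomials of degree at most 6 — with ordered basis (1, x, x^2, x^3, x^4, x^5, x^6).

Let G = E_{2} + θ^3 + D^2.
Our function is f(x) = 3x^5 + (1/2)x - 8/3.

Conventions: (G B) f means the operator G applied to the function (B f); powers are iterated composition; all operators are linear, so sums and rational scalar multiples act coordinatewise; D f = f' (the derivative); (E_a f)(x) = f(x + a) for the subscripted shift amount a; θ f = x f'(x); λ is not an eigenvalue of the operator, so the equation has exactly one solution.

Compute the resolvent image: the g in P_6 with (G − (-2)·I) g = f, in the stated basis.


the image equals g(x) = (3/128)x^5 - (15/4288)x^4 - (197/4288)x^3 - (3159/23584)x^2 + (2351/94336)x - 316873/424512

write g with unknown coordinates in the stated basis and equate coefficients in (G − (-2)·I) g = f
solving from the highest basis element down gives g = (3/128)x^5 - (15/4288)x^4 - (197/4288)x^3 - (3159/23584)x^2 + (2351/94336)x - 316873/424512
check: G g = (189/64)x^5 + (15/2144)x^4 + (197/2144)x^3 + (3159/11792)x^2 + (21233/47168)x - 249143/212256
so G g − (-2)·g = 3x^5 + (1/2)x - 8/3 = f ✓


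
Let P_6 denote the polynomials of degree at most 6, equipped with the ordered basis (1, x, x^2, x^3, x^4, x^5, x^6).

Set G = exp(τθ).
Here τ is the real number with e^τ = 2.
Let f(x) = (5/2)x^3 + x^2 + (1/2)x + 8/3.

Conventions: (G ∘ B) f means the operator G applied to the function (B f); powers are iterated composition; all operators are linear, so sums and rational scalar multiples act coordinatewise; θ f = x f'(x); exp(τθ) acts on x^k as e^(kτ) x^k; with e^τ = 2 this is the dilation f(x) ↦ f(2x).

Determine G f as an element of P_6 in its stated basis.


the result is g(x) = 20x^3 + 4x^2 + x + 8/3

exp(τθ) x^k = e^(kτ) x^k; with e^τ = 2 this sends x^k to 2^k x^k
x ↦ 2 x
x^2 ↦ 4 x^2
x^3 ↦ 8 x^3
applying this coordinatewise to f: exp(τθ) f = 20x^3 + 4x^2 + x + 8/3


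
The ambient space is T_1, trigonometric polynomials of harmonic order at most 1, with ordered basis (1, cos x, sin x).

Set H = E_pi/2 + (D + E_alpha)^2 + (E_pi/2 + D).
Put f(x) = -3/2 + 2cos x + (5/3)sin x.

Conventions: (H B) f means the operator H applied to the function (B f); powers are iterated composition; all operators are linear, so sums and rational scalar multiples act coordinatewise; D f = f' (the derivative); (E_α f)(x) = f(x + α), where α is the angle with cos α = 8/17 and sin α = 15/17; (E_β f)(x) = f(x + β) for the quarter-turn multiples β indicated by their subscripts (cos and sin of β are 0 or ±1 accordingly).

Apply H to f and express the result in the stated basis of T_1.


g(x) = -9/2 + (1135/867)cos x - (4358/289)sin x

E_pi/2 f = -3/2 + (5/3)cos x - 2sin x
D f = (5/3)cos x - 2sin x
E_alpha f = -3/2 + (41/17)cos x - (50/51)sin x
(D + E_alpha) f = -3/2 + (208/51)cos x - (152/51)sin x
D (D + E_alpha) f = -(152/51)cos x - (208/51)sin x
E_alpha (D + E_alpha) f = -3/2 - (616/867)cos x - (4336/867)sin x
(D + E_alpha) (D + E_alpha) f = -3/2 - (3200/867)cos x - (2624/289)sin x
E_pi/2 f = -3/2 + (5/3)cos x - 2sin x
D f = (5/3)cos x - 2sin x
(E_pi/2 + D) f = -3/2 + (10/3)cos x - 4sin x
(E_pi/2 + (D + E_alpha)^2 + (E_pi/2 + D)) f = -9/2 + (1135/867)cos x - (4358/289)sin x


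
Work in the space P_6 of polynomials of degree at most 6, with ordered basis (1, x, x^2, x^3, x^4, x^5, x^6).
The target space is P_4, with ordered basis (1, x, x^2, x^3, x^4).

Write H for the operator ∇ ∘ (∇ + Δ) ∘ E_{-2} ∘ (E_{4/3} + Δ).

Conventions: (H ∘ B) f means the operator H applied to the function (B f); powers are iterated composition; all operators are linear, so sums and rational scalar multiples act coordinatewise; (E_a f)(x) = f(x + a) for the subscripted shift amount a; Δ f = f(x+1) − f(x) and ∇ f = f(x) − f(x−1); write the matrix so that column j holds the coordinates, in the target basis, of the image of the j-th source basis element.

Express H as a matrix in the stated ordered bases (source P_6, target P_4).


the matrix is [[0, 0, 4, -2, -160/3, 11290/27, -62152/27]; [0, 0, 0, 12, -8, -800/3, 22580/9]; [0, 0, 0, 0, 24, -20, -800]; [0, 0, 0, 0, 0, 40, -40]; [0, 0, 0, 0, 0, 0, 60]] (rows listed top to bottom)

image of 1: 0
image of x: 0
image of x^2: 4
image of x^3: 12x - 2
image of x^4: 24x^2 - 8x - 160/3
image of x^5: 40x^3 - 20x^2 - (800/3)x + 11290/27
image of x^6: 60x^4 - 40x^3 - 800x^2 + (22580/9)x - 62152/27
each image's coordinates form column j of the matrix


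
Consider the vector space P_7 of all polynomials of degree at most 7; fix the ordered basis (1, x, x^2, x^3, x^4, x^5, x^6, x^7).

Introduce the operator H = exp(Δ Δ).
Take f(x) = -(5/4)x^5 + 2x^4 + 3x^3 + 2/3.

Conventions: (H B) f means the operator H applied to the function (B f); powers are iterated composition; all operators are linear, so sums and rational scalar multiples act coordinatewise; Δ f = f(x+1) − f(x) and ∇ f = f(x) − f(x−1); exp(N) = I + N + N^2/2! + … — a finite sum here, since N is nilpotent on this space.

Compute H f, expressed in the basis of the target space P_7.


order-1 term: -25x^3 - 51x^2 - (43/2)x + 17/2
order-2 term: -75x - 126
the series for exp(Δ Δ) f terminates at order 2
exp(Δ Δ) f = -(5/4)x^5 + 2x^4 - 22x^3 - 51x^2 - (193/2)x - 701/6

the result is g(x) = -(5/4)x^5 + 2x^4 - 22x^3 - 51x^2 - (193/2)x - 701/6


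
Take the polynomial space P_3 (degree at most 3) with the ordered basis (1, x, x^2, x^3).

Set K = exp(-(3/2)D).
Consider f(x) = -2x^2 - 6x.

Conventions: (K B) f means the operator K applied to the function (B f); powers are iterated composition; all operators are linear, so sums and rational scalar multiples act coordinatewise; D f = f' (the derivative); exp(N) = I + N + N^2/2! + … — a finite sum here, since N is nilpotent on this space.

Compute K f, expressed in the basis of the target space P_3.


the result is g(x) = -2x^2 + 9/2

order-1 term: 6x + 9
order-2 term: -9/2
the series for exp(-(3/2)D) f terminates at order 2
exp(-(3/2)D) f = -2x^2 + 9/2


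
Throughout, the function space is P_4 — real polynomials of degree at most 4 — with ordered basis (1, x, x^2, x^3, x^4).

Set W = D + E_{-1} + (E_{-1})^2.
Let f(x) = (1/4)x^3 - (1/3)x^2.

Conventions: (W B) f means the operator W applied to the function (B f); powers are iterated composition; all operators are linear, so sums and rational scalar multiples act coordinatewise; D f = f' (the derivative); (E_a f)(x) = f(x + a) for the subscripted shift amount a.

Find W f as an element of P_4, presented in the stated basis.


D f = (3/4)x^2 - (2/3)x
E_{-1} f = (1/4)x^3 - (13/12)x^2 + (17/12)x - 7/12
E_{-1} f = (1/4)x^3 - (13/12)x^2 + (17/12)x - 7/12
E_{-1} E_{-1} f = (1/4)x^3 - (11/6)x^2 + (13/3)x - 10/3
(D + E_{-1} + (E_{-1})^2) f = (1/2)x^3 - (13/6)x^2 + (61/12)x - 47/12

g(x) = (1/2)x^3 - (13/6)x^2 + (61/12)x - 47/12


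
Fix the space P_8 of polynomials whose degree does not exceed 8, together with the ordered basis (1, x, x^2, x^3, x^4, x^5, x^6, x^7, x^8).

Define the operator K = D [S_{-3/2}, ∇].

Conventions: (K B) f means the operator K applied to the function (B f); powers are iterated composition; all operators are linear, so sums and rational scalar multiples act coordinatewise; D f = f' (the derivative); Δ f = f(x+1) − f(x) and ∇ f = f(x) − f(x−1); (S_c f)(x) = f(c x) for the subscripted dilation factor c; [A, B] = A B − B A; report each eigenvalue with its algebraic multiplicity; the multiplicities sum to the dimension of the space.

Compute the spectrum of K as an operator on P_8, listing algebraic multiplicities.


λ = 0 (multiplicity 9)

image of 1: 0
image of x: 0
image of x^2: -15/2
image of x^3: (135/4)x - 45/8
image of x^4: -(405/4)x^2 + (135/4)x - 105/4
image of x^5: (2025/8)x^3 - (2025/16)x^2 + (1575/8)x - 975/32
image of x^6: -(18225/32)x^4 + (6075/16)x^3 - (14175/16)x^2 + (8775/32)x - 2475/32
image of x^7: (76545/64)x^5 - (127575/128)x^4 + (99225/32)x^3 - (184275/128)x^2 + (51975/64)x - 13965/128
image of x^8: -(76545/32)x^6 + (76545/32)x^5 - (297675/32)x^4 + (184275/32)x^3 - (155925/32)x^2 + (41895/32)x - 6945/32
the matrix is upper triangular; its diagonal is (0, 0, 0, 0, 0, 0, 0, 0, 0)
for a triangular matrix the eigenvalues are the diagonal entries, with algebraic multiplicity their repetition count


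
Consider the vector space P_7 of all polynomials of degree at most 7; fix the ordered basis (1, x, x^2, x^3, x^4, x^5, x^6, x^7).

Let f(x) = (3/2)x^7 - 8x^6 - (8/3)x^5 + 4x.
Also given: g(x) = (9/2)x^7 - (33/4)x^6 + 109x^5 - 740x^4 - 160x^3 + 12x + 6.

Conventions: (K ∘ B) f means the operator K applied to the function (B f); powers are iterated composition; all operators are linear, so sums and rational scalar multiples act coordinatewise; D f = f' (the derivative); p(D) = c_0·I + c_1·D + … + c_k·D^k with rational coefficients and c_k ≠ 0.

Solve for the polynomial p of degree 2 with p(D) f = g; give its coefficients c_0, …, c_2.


D^0 f = (3/2)x^7 - 8x^6 - (8/3)x^5 + 4x
D^1 f = (21/2)x^6 - 48x^5 - (40/3)x^4 + 4
D^2 f = 63x^5 - 240x^4 - (160/3)x^3
matching coefficients of g against c_0 f + c_1 Df + … from the top degree down determines the c_i
solution: c_0 = 3, c_1 = 3/2, c_2 = 3

c_0 = 3, c_1 = 3/2, c_2 = 3


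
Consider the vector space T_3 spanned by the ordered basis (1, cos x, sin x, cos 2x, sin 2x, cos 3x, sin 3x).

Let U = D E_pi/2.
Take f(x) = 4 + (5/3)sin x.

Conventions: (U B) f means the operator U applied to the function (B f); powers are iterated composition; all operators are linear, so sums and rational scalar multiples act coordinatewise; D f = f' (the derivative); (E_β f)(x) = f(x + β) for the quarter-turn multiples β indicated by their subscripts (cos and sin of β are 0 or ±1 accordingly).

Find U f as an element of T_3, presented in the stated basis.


E_pi/2 f = 4 + (5/3)cos x
D E_pi/2 f = -(5/3)sin x

g(x) = -(5/3)sin x


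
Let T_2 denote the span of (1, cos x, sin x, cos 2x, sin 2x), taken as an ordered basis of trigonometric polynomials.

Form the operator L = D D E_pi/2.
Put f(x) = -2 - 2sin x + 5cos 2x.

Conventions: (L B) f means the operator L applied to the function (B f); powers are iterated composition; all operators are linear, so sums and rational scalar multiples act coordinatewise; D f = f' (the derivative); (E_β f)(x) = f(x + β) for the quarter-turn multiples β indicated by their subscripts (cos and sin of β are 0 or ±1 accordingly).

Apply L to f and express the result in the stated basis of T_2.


E_pi/2 f = -2 - 2cos x - 5cos 2x
D E_pi/2 f = 2sin x + 10sin 2x
D D E_pi/2 f = 2cos x + 20cos 2x

g(x) = 2cos x + 20cos 2x


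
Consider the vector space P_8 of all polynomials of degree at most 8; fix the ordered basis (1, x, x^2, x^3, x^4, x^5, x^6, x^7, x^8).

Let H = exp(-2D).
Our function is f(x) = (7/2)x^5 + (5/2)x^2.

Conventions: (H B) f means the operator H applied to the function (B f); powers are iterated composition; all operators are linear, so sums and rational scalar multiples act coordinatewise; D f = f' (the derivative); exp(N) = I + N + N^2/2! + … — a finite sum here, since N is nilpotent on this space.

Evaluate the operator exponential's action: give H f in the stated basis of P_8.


order-1 term: -35x^4 - 10x
order-2 term: 140x^3 + 10
order-3 term: -280x^2
order-4 term: 280x
order-5 term: -112
the series for exp(-2D) f terminates at order 5
exp(-2D) f = (7/2)x^5 - 35x^4 + 140x^3 - (555/2)x^2 + 270x - 102

g(x) = (7/2)x^5 - 35x^4 + 140x^3 - (555/2)x^2 + 270x - 102
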